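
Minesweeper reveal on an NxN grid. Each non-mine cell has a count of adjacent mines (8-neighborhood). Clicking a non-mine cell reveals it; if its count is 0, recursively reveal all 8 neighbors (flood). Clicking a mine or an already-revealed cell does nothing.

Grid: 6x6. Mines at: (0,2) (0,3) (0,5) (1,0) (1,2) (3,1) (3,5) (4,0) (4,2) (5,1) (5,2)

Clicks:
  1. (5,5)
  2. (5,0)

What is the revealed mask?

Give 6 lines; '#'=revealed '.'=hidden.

Answer: ......
......
......
......
...###
#..###

Derivation:
Click 1 (5,5) count=0: revealed 6 new [(4,3) (4,4) (4,5) (5,3) (5,4) (5,5)] -> total=6
Click 2 (5,0) count=2: revealed 1 new [(5,0)] -> total=7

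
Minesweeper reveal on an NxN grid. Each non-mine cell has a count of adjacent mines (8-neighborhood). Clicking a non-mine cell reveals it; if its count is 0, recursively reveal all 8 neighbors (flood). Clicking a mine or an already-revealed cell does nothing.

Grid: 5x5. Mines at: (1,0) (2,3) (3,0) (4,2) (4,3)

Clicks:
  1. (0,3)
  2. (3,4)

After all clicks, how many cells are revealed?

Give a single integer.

Click 1 (0,3) count=0: revealed 8 new [(0,1) (0,2) (0,3) (0,4) (1,1) (1,2) (1,3) (1,4)] -> total=8
Click 2 (3,4) count=2: revealed 1 new [(3,4)] -> total=9

Answer: 9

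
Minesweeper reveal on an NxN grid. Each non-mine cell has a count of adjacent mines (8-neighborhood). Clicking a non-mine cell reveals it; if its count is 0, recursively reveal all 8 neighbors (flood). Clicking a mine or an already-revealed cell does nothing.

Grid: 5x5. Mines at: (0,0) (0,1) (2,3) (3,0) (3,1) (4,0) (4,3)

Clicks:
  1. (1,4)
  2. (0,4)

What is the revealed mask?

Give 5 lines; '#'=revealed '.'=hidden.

Answer: ..###
..###
.....
.....
.....

Derivation:
Click 1 (1,4) count=1: revealed 1 new [(1,4)] -> total=1
Click 2 (0,4) count=0: revealed 5 new [(0,2) (0,3) (0,4) (1,2) (1,3)] -> total=6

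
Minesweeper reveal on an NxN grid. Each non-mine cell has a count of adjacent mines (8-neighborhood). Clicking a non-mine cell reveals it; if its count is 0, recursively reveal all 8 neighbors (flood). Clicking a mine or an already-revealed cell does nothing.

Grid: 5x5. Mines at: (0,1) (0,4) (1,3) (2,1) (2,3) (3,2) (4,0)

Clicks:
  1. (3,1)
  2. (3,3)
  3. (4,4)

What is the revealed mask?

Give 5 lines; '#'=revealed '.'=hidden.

Click 1 (3,1) count=3: revealed 1 new [(3,1)] -> total=1
Click 2 (3,3) count=2: revealed 1 new [(3,3)] -> total=2
Click 3 (4,4) count=0: revealed 3 new [(3,4) (4,3) (4,4)] -> total=5

Answer: .....
.....
.....
.#.##
...##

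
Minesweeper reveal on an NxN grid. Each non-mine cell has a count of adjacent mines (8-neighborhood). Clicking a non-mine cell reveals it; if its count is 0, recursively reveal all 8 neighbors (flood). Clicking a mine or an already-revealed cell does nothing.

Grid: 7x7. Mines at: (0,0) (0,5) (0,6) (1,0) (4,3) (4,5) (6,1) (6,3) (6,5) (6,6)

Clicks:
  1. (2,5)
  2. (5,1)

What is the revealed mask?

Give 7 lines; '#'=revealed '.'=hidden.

Click 1 (2,5) count=0: revealed 30 new [(0,1) (0,2) (0,3) (0,4) (1,1) (1,2) (1,3) (1,4) (1,5) (1,6) (2,0) (2,1) (2,2) (2,3) (2,4) (2,5) (2,6) (3,0) (3,1) (3,2) (3,3) (3,4) (3,5) (3,6) (4,0) (4,1) (4,2) (5,0) (5,1) (5,2)] -> total=30
Click 2 (5,1) count=1: revealed 0 new [(none)] -> total=30

Answer: .####..
.######
#######
#######
###....
###....
.......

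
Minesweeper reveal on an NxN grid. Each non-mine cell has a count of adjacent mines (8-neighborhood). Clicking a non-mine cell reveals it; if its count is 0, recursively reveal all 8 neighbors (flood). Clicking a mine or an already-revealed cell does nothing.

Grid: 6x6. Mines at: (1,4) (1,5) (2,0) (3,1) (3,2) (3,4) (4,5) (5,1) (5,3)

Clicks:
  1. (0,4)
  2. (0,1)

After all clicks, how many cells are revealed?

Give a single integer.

Answer: 12

Derivation:
Click 1 (0,4) count=2: revealed 1 new [(0,4)] -> total=1
Click 2 (0,1) count=0: revealed 11 new [(0,0) (0,1) (0,2) (0,3) (1,0) (1,1) (1,2) (1,3) (2,1) (2,2) (2,3)] -> total=12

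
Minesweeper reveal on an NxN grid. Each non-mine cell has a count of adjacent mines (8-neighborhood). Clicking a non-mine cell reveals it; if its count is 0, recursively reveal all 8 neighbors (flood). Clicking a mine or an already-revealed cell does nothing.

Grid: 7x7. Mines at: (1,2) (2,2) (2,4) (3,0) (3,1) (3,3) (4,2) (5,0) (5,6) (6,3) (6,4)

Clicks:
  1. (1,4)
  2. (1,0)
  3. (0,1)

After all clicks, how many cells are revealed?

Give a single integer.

Answer: 7

Derivation:
Click 1 (1,4) count=1: revealed 1 new [(1,4)] -> total=1
Click 2 (1,0) count=0: revealed 6 new [(0,0) (0,1) (1,0) (1,1) (2,0) (2,1)] -> total=7
Click 3 (0,1) count=1: revealed 0 new [(none)] -> total=7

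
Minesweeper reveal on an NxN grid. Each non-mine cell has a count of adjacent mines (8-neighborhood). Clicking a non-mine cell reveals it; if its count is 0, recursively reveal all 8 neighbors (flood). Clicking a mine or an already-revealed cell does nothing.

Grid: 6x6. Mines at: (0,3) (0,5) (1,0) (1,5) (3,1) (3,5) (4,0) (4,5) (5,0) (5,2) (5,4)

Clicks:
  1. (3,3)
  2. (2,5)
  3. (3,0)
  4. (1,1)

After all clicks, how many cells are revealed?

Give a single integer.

Click 1 (3,3) count=0: revealed 12 new [(1,2) (1,3) (1,4) (2,2) (2,3) (2,4) (3,2) (3,3) (3,4) (4,2) (4,3) (4,4)] -> total=12
Click 2 (2,5) count=2: revealed 1 new [(2,5)] -> total=13
Click 3 (3,0) count=2: revealed 1 new [(3,0)] -> total=14
Click 4 (1,1) count=1: revealed 1 new [(1,1)] -> total=15

Answer: 15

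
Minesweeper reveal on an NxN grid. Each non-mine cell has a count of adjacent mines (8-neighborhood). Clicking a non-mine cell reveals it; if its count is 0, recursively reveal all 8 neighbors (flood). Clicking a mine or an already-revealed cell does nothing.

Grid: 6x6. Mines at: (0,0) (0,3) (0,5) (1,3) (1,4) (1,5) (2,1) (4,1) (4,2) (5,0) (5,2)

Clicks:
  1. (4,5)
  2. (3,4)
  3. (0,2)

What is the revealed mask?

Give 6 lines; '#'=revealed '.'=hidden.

Click 1 (4,5) count=0: revealed 12 new [(2,3) (2,4) (2,5) (3,3) (3,4) (3,5) (4,3) (4,4) (4,5) (5,3) (5,4) (5,5)] -> total=12
Click 2 (3,4) count=0: revealed 0 new [(none)] -> total=12
Click 3 (0,2) count=2: revealed 1 new [(0,2)] -> total=13

Answer: ..#...
......
...###
...###
...###
...###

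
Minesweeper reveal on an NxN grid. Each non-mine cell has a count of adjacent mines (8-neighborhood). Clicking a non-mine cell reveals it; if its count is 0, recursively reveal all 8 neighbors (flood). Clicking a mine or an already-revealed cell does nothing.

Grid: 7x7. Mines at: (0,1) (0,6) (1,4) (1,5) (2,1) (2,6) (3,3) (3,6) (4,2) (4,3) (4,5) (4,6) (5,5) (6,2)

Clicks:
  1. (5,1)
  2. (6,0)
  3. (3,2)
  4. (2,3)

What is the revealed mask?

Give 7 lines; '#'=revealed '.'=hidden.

Answer: .......
.......
...#...
###....
##.....
##.....
##.....

Derivation:
Click 1 (5,1) count=2: revealed 1 new [(5,1)] -> total=1
Click 2 (6,0) count=0: revealed 7 new [(3,0) (3,1) (4,0) (4,1) (5,0) (6,0) (6,1)] -> total=8
Click 3 (3,2) count=4: revealed 1 new [(3,2)] -> total=9
Click 4 (2,3) count=2: revealed 1 new [(2,3)] -> total=10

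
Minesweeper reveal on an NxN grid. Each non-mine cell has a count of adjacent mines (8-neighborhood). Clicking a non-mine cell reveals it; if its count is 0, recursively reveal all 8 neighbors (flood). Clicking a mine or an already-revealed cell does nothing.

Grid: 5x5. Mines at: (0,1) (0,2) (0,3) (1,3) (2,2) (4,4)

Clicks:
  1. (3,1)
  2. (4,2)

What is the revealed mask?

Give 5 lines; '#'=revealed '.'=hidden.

Click 1 (3,1) count=1: revealed 1 new [(3,1)] -> total=1
Click 2 (4,2) count=0: revealed 11 new [(1,0) (1,1) (2,0) (2,1) (3,0) (3,2) (3,3) (4,0) (4,1) (4,2) (4,3)] -> total=12

Answer: .....
##...
##...
####.
####.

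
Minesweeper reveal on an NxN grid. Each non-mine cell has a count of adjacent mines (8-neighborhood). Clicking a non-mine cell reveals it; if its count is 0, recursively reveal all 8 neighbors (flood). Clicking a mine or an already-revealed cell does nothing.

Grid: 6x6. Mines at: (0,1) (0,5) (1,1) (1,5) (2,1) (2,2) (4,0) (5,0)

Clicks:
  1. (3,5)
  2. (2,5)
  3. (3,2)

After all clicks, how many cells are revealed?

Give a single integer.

Click 1 (3,5) count=0: revealed 18 new [(2,3) (2,4) (2,5) (3,1) (3,2) (3,3) (3,4) (3,5) (4,1) (4,2) (4,3) (4,4) (4,5) (5,1) (5,2) (5,3) (5,4) (5,5)] -> total=18
Click 2 (2,5) count=1: revealed 0 new [(none)] -> total=18
Click 3 (3,2) count=2: revealed 0 new [(none)] -> total=18

Answer: 18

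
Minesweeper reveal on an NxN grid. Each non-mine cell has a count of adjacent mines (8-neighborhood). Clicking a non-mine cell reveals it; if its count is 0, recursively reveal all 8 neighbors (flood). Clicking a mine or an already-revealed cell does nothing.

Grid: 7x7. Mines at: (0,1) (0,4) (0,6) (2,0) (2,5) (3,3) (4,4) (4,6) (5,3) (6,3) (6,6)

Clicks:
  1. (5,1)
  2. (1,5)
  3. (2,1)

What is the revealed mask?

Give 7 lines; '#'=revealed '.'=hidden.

Click 1 (5,1) count=0: revealed 12 new [(3,0) (3,1) (3,2) (4,0) (4,1) (4,2) (5,0) (5,1) (5,2) (6,0) (6,1) (6,2)] -> total=12
Click 2 (1,5) count=3: revealed 1 new [(1,5)] -> total=13
Click 3 (2,1) count=1: revealed 1 new [(2,1)] -> total=14

Answer: .......
.....#.
.#.....
###....
###....
###....
###....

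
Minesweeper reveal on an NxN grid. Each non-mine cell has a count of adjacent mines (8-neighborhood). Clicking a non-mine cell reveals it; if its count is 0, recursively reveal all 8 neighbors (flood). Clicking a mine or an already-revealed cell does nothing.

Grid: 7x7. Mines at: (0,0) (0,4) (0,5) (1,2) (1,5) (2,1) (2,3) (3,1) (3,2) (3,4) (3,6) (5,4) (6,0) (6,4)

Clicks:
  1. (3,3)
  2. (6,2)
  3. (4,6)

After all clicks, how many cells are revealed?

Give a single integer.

Answer: 11

Derivation:
Click 1 (3,3) count=3: revealed 1 new [(3,3)] -> total=1
Click 2 (6,2) count=0: revealed 9 new [(4,1) (4,2) (4,3) (5,1) (5,2) (5,3) (6,1) (6,2) (6,3)] -> total=10
Click 3 (4,6) count=1: revealed 1 new [(4,6)] -> total=11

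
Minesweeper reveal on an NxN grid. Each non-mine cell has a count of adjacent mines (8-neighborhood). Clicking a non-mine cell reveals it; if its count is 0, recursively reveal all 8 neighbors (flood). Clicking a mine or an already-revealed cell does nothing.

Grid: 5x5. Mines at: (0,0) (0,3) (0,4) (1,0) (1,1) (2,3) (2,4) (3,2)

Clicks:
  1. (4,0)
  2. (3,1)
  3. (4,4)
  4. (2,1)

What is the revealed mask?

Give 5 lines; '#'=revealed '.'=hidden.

Answer: .....
.....
##...
##.##
##.##

Derivation:
Click 1 (4,0) count=0: revealed 6 new [(2,0) (2,1) (3,0) (3,1) (4,0) (4,1)] -> total=6
Click 2 (3,1) count=1: revealed 0 new [(none)] -> total=6
Click 3 (4,4) count=0: revealed 4 new [(3,3) (3,4) (4,3) (4,4)] -> total=10
Click 4 (2,1) count=3: revealed 0 new [(none)] -> total=10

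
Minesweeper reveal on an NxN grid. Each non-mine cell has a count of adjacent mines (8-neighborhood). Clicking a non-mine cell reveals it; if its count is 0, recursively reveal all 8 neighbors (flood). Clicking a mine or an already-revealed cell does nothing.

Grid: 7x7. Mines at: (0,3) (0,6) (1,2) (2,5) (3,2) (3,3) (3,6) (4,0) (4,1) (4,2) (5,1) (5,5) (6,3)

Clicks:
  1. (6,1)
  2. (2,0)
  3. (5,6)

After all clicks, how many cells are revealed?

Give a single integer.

Click 1 (6,1) count=1: revealed 1 new [(6,1)] -> total=1
Click 2 (2,0) count=0: revealed 8 new [(0,0) (0,1) (1,0) (1,1) (2,0) (2,1) (3,0) (3,1)] -> total=9
Click 3 (5,6) count=1: revealed 1 new [(5,6)] -> total=10

Answer: 10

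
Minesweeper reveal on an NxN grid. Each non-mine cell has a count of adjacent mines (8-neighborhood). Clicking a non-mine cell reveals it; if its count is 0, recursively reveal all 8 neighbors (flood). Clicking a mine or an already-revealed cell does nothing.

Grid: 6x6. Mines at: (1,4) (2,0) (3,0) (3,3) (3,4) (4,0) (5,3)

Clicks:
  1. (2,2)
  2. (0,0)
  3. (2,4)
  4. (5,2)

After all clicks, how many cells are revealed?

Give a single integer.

Answer: 13

Derivation:
Click 1 (2,2) count=1: revealed 1 new [(2,2)] -> total=1
Click 2 (0,0) count=0: revealed 10 new [(0,0) (0,1) (0,2) (0,3) (1,0) (1,1) (1,2) (1,3) (2,1) (2,3)] -> total=11
Click 3 (2,4) count=3: revealed 1 new [(2,4)] -> total=12
Click 4 (5,2) count=1: revealed 1 new [(5,2)] -> total=13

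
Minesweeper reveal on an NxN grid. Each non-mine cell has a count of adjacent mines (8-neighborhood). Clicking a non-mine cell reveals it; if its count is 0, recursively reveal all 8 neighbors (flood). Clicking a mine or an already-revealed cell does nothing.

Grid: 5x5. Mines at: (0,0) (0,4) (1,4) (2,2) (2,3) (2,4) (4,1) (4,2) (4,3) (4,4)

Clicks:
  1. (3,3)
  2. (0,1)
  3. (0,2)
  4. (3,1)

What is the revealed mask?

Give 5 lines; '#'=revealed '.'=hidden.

Click 1 (3,3) count=6: revealed 1 new [(3,3)] -> total=1
Click 2 (0,1) count=1: revealed 1 new [(0,1)] -> total=2
Click 3 (0,2) count=0: revealed 5 new [(0,2) (0,3) (1,1) (1,2) (1,3)] -> total=7
Click 4 (3,1) count=3: revealed 1 new [(3,1)] -> total=8

Answer: .###.
.###.
.....
.#.#.
.....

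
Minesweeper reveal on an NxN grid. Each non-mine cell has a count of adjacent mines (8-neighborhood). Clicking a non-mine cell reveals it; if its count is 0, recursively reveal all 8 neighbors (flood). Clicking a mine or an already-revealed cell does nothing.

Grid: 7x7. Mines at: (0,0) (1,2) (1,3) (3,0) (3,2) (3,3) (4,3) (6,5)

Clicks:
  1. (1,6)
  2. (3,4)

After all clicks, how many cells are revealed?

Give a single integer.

Answer: 18

Derivation:
Click 1 (1,6) count=0: revealed 18 new [(0,4) (0,5) (0,6) (1,4) (1,5) (1,6) (2,4) (2,5) (2,6) (3,4) (3,5) (3,6) (4,4) (4,5) (4,6) (5,4) (5,5) (5,6)] -> total=18
Click 2 (3,4) count=2: revealed 0 new [(none)] -> total=18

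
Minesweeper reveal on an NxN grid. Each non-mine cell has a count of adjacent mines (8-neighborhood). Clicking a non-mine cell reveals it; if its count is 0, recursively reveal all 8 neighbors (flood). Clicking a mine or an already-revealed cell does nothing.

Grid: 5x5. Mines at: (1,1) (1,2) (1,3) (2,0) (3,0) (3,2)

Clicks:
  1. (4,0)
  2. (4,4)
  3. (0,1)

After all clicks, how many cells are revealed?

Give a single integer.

Answer: 8

Derivation:
Click 1 (4,0) count=1: revealed 1 new [(4,0)] -> total=1
Click 2 (4,4) count=0: revealed 6 new [(2,3) (2,4) (3,3) (3,4) (4,3) (4,4)] -> total=7
Click 3 (0,1) count=2: revealed 1 new [(0,1)] -> total=8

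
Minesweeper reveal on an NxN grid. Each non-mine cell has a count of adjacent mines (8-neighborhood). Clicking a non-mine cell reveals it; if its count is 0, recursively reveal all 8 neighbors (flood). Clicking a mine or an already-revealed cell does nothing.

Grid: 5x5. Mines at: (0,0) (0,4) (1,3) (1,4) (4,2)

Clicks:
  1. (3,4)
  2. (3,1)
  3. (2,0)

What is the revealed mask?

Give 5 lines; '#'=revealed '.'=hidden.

Click 1 (3,4) count=0: revealed 6 new [(2,3) (2,4) (3,3) (3,4) (4,3) (4,4)] -> total=6
Click 2 (3,1) count=1: revealed 1 new [(3,1)] -> total=7
Click 3 (2,0) count=0: revealed 10 new [(1,0) (1,1) (1,2) (2,0) (2,1) (2,2) (3,0) (3,2) (4,0) (4,1)] -> total=17

Answer: .....
###..
#####
#####
##.##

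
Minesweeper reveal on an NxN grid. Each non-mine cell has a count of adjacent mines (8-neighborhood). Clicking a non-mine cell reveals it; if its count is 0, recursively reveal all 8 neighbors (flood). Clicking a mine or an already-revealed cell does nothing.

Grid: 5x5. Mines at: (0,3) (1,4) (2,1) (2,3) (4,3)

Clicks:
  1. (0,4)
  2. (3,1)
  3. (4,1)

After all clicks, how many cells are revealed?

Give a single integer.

Answer: 7

Derivation:
Click 1 (0,4) count=2: revealed 1 new [(0,4)] -> total=1
Click 2 (3,1) count=1: revealed 1 new [(3,1)] -> total=2
Click 3 (4,1) count=0: revealed 5 new [(3,0) (3,2) (4,0) (4,1) (4,2)] -> total=7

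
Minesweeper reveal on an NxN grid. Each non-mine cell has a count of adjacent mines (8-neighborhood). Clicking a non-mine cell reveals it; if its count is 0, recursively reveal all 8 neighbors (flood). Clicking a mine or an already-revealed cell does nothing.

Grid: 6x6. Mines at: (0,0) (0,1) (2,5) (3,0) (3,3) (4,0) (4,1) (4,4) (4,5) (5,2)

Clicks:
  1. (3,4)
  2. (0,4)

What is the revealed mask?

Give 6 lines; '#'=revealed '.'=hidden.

Answer: ..####
..####
..###.
....#.
......
......

Derivation:
Click 1 (3,4) count=4: revealed 1 new [(3,4)] -> total=1
Click 2 (0,4) count=0: revealed 11 new [(0,2) (0,3) (0,4) (0,5) (1,2) (1,3) (1,4) (1,5) (2,2) (2,3) (2,4)] -> total=12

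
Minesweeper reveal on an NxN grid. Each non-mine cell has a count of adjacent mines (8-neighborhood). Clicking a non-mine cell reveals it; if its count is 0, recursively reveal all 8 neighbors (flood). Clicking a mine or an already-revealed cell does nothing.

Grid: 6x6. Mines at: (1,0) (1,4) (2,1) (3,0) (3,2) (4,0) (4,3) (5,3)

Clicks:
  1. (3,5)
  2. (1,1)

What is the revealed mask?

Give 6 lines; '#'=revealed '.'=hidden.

Answer: ......
.#....
....##
....##
....##
....##

Derivation:
Click 1 (3,5) count=0: revealed 8 new [(2,4) (2,5) (3,4) (3,5) (4,4) (4,5) (5,4) (5,5)] -> total=8
Click 2 (1,1) count=2: revealed 1 new [(1,1)] -> total=9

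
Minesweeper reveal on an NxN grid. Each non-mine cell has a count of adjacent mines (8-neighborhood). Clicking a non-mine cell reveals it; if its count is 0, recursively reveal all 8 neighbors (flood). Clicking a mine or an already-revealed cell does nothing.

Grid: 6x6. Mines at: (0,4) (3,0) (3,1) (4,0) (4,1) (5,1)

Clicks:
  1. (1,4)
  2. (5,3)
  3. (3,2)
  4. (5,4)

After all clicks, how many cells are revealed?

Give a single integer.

Answer: 28

Derivation:
Click 1 (1,4) count=1: revealed 1 new [(1,4)] -> total=1
Click 2 (5,3) count=0: revealed 27 new [(0,0) (0,1) (0,2) (0,3) (1,0) (1,1) (1,2) (1,3) (1,5) (2,0) (2,1) (2,2) (2,3) (2,4) (2,5) (3,2) (3,3) (3,4) (3,5) (4,2) (4,3) (4,4) (4,5) (5,2) (5,3) (5,4) (5,5)] -> total=28
Click 3 (3,2) count=2: revealed 0 new [(none)] -> total=28
Click 4 (5,4) count=0: revealed 0 new [(none)] -> total=28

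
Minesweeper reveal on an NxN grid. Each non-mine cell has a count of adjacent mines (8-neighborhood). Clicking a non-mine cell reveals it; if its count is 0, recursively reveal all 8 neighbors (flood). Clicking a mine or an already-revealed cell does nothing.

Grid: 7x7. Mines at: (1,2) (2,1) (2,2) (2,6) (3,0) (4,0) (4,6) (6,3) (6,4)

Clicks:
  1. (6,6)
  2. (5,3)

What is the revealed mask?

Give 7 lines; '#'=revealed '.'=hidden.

Answer: .......
.......
.......
.......
.......
...#.##
.....##

Derivation:
Click 1 (6,6) count=0: revealed 4 new [(5,5) (5,6) (6,5) (6,6)] -> total=4
Click 2 (5,3) count=2: revealed 1 new [(5,3)] -> total=5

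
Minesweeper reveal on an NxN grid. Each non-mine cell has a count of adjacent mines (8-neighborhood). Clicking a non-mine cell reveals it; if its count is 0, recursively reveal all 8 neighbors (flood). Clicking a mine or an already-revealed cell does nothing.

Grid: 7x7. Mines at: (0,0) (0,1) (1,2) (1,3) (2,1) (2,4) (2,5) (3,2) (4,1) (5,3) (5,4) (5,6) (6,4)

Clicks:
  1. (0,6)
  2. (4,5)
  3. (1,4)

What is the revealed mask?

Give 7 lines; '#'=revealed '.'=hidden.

Click 1 (0,6) count=0: revealed 6 new [(0,4) (0,5) (0,6) (1,4) (1,5) (1,6)] -> total=6
Click 2 (4,5) count=2: revealed 1 new [(4,5)] -> total=7
Click 3 (1,4) count=3: revealed 0 new [(none)] -> total=7

Answer: ....###
....###
.......
.......
.....#.
.......
.......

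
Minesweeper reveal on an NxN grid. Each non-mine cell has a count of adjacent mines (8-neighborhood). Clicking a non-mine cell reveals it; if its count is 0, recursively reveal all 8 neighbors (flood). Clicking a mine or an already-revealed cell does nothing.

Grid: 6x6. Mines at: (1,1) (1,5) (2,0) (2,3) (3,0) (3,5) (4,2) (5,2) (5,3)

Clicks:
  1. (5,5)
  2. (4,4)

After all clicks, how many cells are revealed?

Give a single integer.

Answer: 4

Derivation:
Click 1 (5,5) count=0: revealed 4 new [(4,4) (4,5) (5,4) (5,5)] -> total=4
Click 2 (4,4) count=2: revealed 0 new [(none)] -> total=4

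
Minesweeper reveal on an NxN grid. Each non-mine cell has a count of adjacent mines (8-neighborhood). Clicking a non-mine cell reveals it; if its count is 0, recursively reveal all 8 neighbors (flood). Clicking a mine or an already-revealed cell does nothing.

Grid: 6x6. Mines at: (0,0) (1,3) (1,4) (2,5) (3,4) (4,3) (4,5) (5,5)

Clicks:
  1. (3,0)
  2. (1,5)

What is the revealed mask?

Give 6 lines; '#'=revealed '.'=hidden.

Click 1 (3,0) count=0: revealed 15 new [(1,0) (1,1) (1,2) (2,0) (2,1) (2,2) (3,0) (3,1) (3,2) (4,0) (4,1) (4,2) (5,0) (5,1) (5,2)] -> total=15
Click 2 (1,5) count=2: revealed 1 new [(1,5)] -> total=16

Answer: ......
###..#
###...
###...
###...
###...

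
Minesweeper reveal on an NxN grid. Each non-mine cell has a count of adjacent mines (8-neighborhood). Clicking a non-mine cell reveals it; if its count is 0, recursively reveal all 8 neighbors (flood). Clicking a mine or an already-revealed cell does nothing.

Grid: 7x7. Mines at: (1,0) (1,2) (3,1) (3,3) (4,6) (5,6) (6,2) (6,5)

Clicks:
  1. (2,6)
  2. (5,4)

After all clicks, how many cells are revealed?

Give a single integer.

Click 1 (2,6) count=0: revealed 15 new [(0,3) (0,4) (0,5) (0,6) (1,3) (1,4) (1,5) (1,6) (2,3) (2,4) (2,5) (2,6) (3,4) (3,5) (3,6)] -> total=15
Click 2 (5,4) count=1: revealed 1 new [(5,4)] -> total=16

Answer: 16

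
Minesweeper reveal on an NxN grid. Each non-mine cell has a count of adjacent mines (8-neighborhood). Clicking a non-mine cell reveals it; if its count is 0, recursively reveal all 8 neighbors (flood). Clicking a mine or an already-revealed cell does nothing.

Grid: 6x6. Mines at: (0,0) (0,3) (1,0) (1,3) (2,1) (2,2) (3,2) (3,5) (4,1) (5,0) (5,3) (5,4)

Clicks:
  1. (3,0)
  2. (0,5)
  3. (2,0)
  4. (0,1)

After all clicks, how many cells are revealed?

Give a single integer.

Click 1 (3,0) count=2: revealed 1 new [(3,0)] -> total=1
Click 2 (0,5) count=0: revealed 6 new [(0,4) (0,5) (1,4) (1,5) (2,4) (2,5)] -> total=7
Click 3 (2,0) count=2: revealed 1 new [(2,0)] -> total=8
Click 4 (0,1) count=2: revealed 1 new [(0,1)] -> total=9

Answer: 9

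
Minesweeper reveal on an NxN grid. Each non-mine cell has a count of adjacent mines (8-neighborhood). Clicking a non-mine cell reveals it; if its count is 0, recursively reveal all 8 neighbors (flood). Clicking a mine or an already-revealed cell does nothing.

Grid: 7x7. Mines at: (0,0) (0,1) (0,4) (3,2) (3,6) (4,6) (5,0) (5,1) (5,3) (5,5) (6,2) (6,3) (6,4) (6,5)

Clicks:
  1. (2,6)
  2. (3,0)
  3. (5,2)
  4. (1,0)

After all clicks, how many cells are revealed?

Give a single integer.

Click 1 (2,6) count=1: revealed 1 new [(2,6)] -> total=1
Click 2 (3,0) count=0: revealed 8 new [(1,0) (1,1) (2,0) (2,1) (3,0) (3,1) (4,0) (4,1)] -> total=9
Click 3 (5,2) count=4: revealed 1 new [(5,2)] -> total=10
Click 4 (1,0) count=2: revealed 0 new [(none)] -> total=10

Answer: 10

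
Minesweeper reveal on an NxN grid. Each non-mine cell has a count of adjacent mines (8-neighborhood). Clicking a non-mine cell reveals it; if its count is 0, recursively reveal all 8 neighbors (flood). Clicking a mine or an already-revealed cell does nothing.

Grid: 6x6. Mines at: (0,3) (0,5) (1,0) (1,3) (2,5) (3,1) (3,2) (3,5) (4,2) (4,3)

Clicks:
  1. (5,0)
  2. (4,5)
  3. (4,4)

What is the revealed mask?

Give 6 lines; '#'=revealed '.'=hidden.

Click 1 (5,0) count=0: revealed 4 new [(4,0) (4,1) (5,0) (5,1)] -> total=4
Click 2 (4,5) count=1: revealed 1 new [(4,5)] -> total=5
Click 3 (4,4) count=2: revealed 1 new [(4,4)] -> total=6

Answer: ......
......
......
......
##..##
##....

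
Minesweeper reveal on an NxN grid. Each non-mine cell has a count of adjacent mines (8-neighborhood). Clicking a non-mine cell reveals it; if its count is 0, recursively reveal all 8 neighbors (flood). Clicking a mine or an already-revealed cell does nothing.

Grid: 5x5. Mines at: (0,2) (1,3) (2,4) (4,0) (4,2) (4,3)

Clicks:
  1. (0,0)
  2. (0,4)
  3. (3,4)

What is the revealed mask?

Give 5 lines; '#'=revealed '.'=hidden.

Answer: ##..#
###..
###..
###.#
.....

Derivation:
Click 1 (0,0) count=0: revealed 11 new [(0,0) (0,1) (1,0) (1,1) (1,2) (2,0) (2,1) (2,2) (3,0) (3,1) (3,2)] -> total=11
Click 2 (0,4) count=1: revealed 1 new [(0,4)] -> total=12
Click 3 (3,4) count=2: revealed 1 new [(3,4)] -> total=13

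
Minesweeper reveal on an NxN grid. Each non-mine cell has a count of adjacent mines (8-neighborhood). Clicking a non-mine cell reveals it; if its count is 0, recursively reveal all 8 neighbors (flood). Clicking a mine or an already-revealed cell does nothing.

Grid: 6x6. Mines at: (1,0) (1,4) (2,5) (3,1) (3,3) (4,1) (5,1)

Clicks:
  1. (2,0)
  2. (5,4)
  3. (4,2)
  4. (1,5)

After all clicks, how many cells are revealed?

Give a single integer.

Answer: 12

Derivation:
Click 1 (2,0) count=2: revealed 1 new [(2,0)] -> total=1
Click 2 (5,4) count=0: revealed 10 new [(3,4) (3,5) (4,2) (4,3) (4,4) (4,5) (5,2) (5,3) (5,4) (5,5)] -> total=11
Click 3 (4,2) count=4: revealed 0 new [(none)] -> total=11
Click 4 (1,5) count=2: revealed 1 new [(1,5)] -> total=12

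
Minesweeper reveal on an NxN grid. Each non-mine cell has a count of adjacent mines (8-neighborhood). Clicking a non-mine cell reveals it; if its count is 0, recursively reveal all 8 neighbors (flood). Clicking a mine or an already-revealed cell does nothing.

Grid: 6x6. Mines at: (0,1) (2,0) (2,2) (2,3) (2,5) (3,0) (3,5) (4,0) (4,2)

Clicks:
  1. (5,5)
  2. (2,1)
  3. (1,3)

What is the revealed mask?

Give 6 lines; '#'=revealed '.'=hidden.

Click 1 (5,5) count=0: revealed 6 new [(4,3) (4,4) (4,5) (5,3) (5,4) (5,5)] -> total=6
Click 2 (2,1) count=3: revealed 1 new [(2,1)] -> total=7
Click 3 (1,3) count=2: revealed 1 new [(1,3)] -> total=8

Answer: ......
...#..
.#....
......
...###
...###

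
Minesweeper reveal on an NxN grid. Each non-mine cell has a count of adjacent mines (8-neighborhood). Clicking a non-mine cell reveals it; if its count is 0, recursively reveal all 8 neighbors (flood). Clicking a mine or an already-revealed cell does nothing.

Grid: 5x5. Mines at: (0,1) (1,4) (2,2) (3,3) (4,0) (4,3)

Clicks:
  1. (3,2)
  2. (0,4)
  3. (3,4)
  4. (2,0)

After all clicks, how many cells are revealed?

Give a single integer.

Answer: 9

Derivation:
Click 1 (3,2) count=3: revealed 1 new [(3,2)] -> total=1
Click 2 (0,4) count=1: revealed 1 new [(0,4)] -> total=2
Click 3 (3,4) count=2: revealed 1 new [(3,4)] -> total=3
Click 4 (2,0) count=0: revealed 6 new [(1,0) (1,1) (2,0) (2,1) (3,0) (3,1)] -> total=9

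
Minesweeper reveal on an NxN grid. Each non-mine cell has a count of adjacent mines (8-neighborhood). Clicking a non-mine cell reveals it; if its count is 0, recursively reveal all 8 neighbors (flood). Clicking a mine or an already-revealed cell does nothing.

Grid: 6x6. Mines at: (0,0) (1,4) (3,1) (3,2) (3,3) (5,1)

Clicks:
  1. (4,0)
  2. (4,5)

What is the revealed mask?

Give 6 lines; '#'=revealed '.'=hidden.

Answer: ......
......
....##
....##
#.####
..####

Derivation:
Click 1 (4,0) count=2: revealed 1 new [(4,0)] -> total=1
Click 2 (4,5) count=0: revealed 12 new [(2,4) (2,5) (3,4) (3,5) (4,2) (4,3) (4,4) (4,5) (5,2) (5,3) (5,4) (5,5)] -> total=13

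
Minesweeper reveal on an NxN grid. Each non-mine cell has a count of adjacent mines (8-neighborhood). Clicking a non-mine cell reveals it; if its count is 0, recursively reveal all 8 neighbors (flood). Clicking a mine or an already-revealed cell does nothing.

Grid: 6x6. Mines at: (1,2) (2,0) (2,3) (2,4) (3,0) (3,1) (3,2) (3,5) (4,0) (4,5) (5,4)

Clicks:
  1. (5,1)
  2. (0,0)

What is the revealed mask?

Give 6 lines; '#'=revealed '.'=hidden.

Click 1 (5,1) count=1: revealed 1 new [(5,1)] -> total=1
Click 2 (0,0) count=0: revealed 4 new [(0,0) (0,1) (1,0) (1,1)] -> total=5

Answer: ##....
##....
......
......
......
.#....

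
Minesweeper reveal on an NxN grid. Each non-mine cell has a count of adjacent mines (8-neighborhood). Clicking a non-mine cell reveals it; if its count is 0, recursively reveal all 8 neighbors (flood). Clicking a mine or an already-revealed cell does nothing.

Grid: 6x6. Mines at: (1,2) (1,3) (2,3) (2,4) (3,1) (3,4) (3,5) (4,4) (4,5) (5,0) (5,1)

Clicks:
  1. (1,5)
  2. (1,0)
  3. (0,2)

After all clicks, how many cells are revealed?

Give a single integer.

Click 1 (1,5) count=1: revealed 1 new [(1,5)] -> total=1
Click 2 (1,0) count=0: revealed 6 new [(0,0) (0,1) (1,0) (1,1) (2,0) (2,1)] -> total=7
Click 3 (0,2) count=2: revealed 1 new [(0,2)] -> total=8

Answer: 8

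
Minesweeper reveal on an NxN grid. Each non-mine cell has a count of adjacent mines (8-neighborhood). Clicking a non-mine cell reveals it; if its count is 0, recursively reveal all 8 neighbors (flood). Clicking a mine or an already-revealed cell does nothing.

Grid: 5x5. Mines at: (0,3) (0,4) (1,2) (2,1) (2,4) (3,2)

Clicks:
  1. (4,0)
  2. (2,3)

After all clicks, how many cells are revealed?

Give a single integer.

Answer: 5

Derivation:
Click 1 (4,0) count=0: revealed 4 new [(3,0) (3,1) (4,0) (4,1)] -> total=4
Click 2 (2,3) count=3: revealed 1 new [(2,3)] -> total=5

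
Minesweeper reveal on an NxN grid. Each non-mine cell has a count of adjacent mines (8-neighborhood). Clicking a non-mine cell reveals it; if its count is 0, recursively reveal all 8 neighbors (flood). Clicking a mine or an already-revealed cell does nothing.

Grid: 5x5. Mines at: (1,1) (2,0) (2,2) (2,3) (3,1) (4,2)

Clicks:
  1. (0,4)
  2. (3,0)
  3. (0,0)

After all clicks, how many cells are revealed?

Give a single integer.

Answer: 8

Derivation:
Click 1 (0,4) count=0: revealed 6 new [(0,2) (0,3) (0,4) (1,2) (1,3) (1,4)] -> total=6
Click 2 (3,0) count=2: revealed 1 new [(3,0)] -> total=7
Click 3 (0,0) count=1: revealed 1 new [(0,0)] -> total=8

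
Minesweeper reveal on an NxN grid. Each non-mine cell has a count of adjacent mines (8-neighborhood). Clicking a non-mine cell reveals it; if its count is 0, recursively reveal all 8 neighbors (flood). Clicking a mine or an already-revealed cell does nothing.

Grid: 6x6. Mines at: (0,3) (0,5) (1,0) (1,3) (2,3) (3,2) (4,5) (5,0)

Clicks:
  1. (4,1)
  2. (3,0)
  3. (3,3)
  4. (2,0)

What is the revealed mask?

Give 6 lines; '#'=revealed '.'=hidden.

Click 1 (4,1) count=2: revealed 1 new [(4,1)] -> total=1
Click 2 (3,0) count=0: revealed 5 new [(2,0) (2,1) (3,0) (3,1) (4,0)] -> total=6
Click 3 (3,3) count=2: revealed 1 new [(3,3)] -> total=7
Click 4 (2,0) count=1: revealed 0 new [(none)] -> total=7

Answer: ......
......
##....
##.#..
##....
......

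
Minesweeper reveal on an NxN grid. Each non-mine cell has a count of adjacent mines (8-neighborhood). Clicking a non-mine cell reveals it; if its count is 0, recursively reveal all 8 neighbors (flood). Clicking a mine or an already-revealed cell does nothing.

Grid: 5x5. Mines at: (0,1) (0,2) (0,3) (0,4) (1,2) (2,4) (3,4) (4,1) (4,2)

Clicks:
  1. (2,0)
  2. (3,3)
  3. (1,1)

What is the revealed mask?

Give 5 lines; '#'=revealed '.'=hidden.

Click 1 (2,0) count=0: revealed 6 new [(1,0) (1,1) (2,0) (2,1) (3,0) (3,1)] -> total=6
Click 2 (3,3) count=3: revealed 1 new [(3,3)] -> total=7
Click 3 (1,1) count=3: revealed 0 new [(none)] -> total=7

Answer: .....
##...
##...
##.#.
.....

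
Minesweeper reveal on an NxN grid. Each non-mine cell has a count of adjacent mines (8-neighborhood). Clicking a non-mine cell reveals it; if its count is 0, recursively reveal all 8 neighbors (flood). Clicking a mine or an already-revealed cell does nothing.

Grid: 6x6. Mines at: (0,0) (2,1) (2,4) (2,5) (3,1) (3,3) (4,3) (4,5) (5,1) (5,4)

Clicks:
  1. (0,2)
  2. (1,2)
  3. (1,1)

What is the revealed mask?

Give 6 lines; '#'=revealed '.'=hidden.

Answer: .#####
.#####
......
......
......
......

Derivation:
Click 1 (0,2) count=0: revealed 10 new [(0,1) (0,2) (0,3) (0,4) (0,5) (1,1) (1,2) (1,3) (1,4) (1,5)] -> total=10
Click 2 (1,2) count=1: revealed 0 new [(none)] -> total=10
Click 3 (1,1) count=2: revealed 0 new [(none)] -> total=10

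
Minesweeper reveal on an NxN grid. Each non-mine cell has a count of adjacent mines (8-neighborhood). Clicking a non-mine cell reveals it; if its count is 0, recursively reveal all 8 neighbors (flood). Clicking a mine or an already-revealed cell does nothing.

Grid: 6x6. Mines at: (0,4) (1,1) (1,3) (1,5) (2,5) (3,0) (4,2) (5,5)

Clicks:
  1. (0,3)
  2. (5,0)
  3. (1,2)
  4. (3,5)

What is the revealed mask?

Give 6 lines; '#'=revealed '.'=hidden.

Answer: ...#..
..#...
......
.....#
##....
##....

Derivation:
Click 1 (0,3) count=2: revealed 1 new [(0,3)] -> total=1
Click 2 (5,0) count=0: revealed 4 new [(4,0) (4,1) (5,0) (5,1)] -> total=5
Click 3 (1,2) count=2: revealed 1 new [(1,2)] -> total=6
Click 4 (3,5) count=1: revealed 1 new [(3,5)] -> total=7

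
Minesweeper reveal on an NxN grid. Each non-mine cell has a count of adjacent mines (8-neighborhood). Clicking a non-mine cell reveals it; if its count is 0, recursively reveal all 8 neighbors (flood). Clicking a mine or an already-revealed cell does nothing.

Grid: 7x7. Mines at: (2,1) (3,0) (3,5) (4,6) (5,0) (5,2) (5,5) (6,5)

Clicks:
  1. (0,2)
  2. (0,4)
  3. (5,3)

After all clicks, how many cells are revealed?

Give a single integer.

Answer: 26

Derivation:
Click 1 (0,2) count=0: revealed 25 new [(0,0) (0,1) (0,2) (0,3) (0,4) (0,5) (0,6) (1,0) (1,1) (1,2) (1,3) (1,4) (1,5) (1,6) (2,2) (2,3) (2,4) (2,5) (2,6) (3,2) (3,3) (3,4) (4,2) (4,3) (4,4)] -> total=25
Click 2 (0,4) count=0: revealed 0 new [(none)] -> total=25
Click 3 (5,3) count=1: revealed 1 new [(5,3)] -> total=26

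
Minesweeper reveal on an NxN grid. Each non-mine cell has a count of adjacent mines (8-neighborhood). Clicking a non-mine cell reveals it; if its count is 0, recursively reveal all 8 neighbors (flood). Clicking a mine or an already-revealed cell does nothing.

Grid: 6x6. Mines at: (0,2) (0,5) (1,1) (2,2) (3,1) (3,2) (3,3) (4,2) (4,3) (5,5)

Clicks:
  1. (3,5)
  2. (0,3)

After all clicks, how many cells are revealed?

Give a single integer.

Answer: 9

Derivation:
Click 1 (3,5) count=0: revealed 8 new [(1,4) (1,5) (2,4) (2,5) (3,4) (3,5) (4,4) (4,5)] -> total=8
Click 2 (0,3) count=1: revealed 1 new [(0,3)] -> total=9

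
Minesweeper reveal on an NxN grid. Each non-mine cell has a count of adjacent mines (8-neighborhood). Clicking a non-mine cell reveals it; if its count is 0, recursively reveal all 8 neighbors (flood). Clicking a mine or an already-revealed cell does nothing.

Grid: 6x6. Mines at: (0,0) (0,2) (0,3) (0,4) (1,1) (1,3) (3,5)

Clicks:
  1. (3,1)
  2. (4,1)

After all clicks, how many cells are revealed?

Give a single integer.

Answer: 22

Derivation:
Click 1 (3,1) count=0: revealed 22 new [(2,0) (2,1) (2,2) (2,3) (2,4) (3,0) (3,1) (3,2) (3,3) (3,4) (4,0) (4,1) (4,2) (4,3) (4,4) (4,5) (5,0) (5,1) (5,2) (5,3) (5,4) (5,5)] -> total=22
Click 2 (4,1) count=0: revealed 0 new [(none)] -> total=22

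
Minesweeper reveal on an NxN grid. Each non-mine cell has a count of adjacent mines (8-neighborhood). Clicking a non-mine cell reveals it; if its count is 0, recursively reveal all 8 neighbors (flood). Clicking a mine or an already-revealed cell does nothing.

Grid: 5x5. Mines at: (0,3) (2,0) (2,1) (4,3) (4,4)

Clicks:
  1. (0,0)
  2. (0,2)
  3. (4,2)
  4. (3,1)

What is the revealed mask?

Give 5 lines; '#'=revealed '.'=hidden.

Click 1 (0,0) count=0: revealed 6 new [(0,0) (0,1) (0,2) (1,0) (1,1) (1,2)] -> total=6
Click 2 (0,2) count=1: revealed 0 new [(none)] -> total=6
Click 3 (4,2) count=1: revealed 1 new [(4,2)] -> total=7
Click 4 (3,1) count=2: revealed 1 new [(3,1)] -> total=8

Answer: ###..
###..
.....
.#...
..#..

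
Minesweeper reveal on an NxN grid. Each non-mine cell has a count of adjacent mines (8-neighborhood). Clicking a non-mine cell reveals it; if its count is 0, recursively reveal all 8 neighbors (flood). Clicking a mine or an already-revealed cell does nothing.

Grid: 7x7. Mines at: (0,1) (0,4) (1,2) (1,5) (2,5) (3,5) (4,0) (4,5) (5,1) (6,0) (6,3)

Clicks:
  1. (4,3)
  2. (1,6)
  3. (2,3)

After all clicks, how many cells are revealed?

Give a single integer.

Answer: 16

Derivation:
Click 1 (4,3) count=0: revealed 15 new [(2,1) (2,2) (2,3) (2,4) (3,1) (3,2) (3,3) (3,4) (4,1) (4,2) (4,3) (4,4) (5,2) (5,3) (5,4)] -> total=15
Click 2 (1,6) count=2: revealed 1 new [(1,6)] -> total=16
Click 3 (2,3) count=1: revealed 0 new [(none)] -> total=16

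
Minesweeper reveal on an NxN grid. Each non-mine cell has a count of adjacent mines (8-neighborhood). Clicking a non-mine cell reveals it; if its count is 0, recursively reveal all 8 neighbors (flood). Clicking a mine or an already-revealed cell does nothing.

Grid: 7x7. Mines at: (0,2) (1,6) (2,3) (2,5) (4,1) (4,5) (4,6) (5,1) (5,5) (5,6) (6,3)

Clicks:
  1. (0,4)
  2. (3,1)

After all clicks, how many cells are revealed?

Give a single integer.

Answer: 7

Derivation:
Click 1 (0,4) count=0: revealed 6 new [(0,3) (0,4) (0,5) (1,3) (1,4) (1,5)] -> total=6
Click 2 (3,1) count=1: revealed 1 new [(3,1)] -> total=7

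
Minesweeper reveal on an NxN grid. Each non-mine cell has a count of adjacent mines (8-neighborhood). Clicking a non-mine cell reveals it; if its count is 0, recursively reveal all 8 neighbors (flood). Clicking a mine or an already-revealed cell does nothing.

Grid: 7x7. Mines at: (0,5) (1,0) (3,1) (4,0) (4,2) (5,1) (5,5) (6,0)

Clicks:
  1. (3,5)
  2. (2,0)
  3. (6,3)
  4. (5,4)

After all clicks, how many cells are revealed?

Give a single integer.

Click 1 (3,5) count=0: revealed 25 new [(0,1) (0,2) (0,3) (0,4) (1,1) (1,2) (1,3) (1,4) (1,5) (1,6) (2,1) (2,2) (2,3) (2,4) (2,5) (2,6) (3,2) (3,3) (3,4) (3,5) (3,6) (4,3) (4,4) (4,5) (4,6)] -> total=25
Click 2 (2,0) count=2: revealed 1 new [(2,0)] -> total=26
Click 3 (6,3) count=0: revealed 6 new [(5,2) (5,3) (5,4) (6,2) (6,3) (6,4)] -> total=32
Click 4 (5,4) count=1: revealed 0 new [(none)] -> total=32

Answer: 32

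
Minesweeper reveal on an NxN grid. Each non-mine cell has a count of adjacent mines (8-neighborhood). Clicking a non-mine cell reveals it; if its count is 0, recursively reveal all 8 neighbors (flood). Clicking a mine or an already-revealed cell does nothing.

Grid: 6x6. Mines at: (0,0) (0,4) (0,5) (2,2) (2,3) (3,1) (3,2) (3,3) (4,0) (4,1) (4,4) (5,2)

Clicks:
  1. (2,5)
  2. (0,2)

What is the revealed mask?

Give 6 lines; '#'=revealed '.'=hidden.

Click 1 (2,5) count=0: revealed 6 new [(1,4) (1,5) (2,4) (2,5) (3,4) (3,5)] -> total=6
Click 2 (0,2) count=0: revealed 6 new [(0,1) (0,2) (0,3) (1,1) (1,2) (1,3)] -> total=12

Answer: .###..
.#####
....##
....##
......
......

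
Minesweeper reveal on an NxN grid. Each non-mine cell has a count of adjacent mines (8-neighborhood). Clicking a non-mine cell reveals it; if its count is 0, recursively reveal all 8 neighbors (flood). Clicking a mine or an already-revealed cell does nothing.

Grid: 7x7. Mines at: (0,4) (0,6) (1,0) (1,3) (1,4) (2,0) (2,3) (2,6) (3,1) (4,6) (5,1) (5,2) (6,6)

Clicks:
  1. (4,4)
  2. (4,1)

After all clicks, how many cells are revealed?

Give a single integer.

Answer: 13

Derivation:
Click 1 (4,4) count=0: revealed 12 new [(3,3) (3,4) (3,5) (4,3) (4,4) (4,5) (5,3) (5,4) (5,5) (6,3) (6,4) (6,5)] -> total=12
Click 2 (4,1) count=3: revealed 1 new [(4,1)] -> total=13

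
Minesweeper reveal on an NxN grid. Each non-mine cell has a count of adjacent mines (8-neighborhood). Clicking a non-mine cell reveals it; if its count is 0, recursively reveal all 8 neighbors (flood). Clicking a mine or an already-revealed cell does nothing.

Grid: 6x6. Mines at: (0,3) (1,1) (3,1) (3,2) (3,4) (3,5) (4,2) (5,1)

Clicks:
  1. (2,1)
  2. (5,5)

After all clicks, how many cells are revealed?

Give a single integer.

Answer: 7

Derivation:
Click 1 (2,1) count=3: revealed 1 new [(2,1)] -> total=1
Click 2 (5,5) count=0: revealed 6 new [(4,3) (4,4) (4,5) (5,3) (5,4) (5,5)] -> total=7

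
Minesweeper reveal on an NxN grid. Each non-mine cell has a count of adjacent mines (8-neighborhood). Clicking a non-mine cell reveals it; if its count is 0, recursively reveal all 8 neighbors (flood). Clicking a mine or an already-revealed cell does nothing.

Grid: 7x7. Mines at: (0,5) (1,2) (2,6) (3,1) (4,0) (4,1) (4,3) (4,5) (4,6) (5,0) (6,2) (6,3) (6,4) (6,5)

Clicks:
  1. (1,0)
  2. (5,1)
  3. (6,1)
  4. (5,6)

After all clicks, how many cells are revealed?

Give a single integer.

Click 1 (1,0) count=0: revealed 6 new [(0,0) (0,1) (1,0) (1,1) (2,0) (2,1)] -> total=6
Click 2 (5,1) count=4: revealed 1 new [(5,1)] -> total=7
Click 3 (6,1) count=2: revealed 1 new [(6,1)] -> total=8
Click 4 (5,6) count=3: revealed 1 new [(5,6)] -> total=9

Answer: 9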